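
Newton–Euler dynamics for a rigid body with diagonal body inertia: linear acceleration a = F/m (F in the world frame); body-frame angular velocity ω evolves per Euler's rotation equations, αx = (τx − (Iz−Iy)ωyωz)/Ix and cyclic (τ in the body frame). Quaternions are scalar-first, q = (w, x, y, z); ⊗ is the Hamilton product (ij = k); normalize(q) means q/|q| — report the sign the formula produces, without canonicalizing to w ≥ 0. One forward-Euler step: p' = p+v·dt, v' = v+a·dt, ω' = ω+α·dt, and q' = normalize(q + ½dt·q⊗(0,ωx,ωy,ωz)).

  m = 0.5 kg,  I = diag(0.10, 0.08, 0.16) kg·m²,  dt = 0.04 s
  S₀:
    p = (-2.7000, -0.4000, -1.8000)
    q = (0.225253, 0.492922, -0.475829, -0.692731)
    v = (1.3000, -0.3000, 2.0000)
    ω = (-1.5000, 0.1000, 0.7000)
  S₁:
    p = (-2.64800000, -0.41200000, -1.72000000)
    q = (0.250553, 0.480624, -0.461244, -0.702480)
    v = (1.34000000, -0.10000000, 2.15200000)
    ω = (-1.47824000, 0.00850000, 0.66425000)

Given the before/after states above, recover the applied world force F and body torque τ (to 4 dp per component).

F = (0.5000, 2.5000, 1.9000)
τ = (0.0600, -0.1200, -0.1400)

Δω = ω₁−ω₀ = (0.02176000, -0.09150000, -0.03575000)
applied torque τ = (0.0600, -0.1200, -0.1400)
v₁ − v₀ = (0.04000000, 0.20000000, 0.15200000)
applied force F = (0.5000, 2.5000, 1.9000)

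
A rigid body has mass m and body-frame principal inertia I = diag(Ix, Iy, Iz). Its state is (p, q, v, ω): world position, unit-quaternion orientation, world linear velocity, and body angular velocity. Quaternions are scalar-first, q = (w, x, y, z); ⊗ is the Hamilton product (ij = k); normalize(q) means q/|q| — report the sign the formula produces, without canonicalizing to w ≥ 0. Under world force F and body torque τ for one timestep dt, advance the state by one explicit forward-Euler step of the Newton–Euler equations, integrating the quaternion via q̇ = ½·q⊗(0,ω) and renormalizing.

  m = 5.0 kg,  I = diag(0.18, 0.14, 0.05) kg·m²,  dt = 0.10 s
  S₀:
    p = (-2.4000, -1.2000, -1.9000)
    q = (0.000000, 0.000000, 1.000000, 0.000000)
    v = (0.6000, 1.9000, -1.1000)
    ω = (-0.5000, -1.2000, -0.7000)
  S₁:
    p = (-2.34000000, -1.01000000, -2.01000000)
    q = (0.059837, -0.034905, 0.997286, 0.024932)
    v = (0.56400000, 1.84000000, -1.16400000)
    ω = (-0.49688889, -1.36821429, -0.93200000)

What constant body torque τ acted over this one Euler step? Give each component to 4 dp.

τ = (-0.0700, -0.1900, -0.1400)

Δω = ω₁−ω₀ = (0.00311111, -0.16821429, -0.23200000)
applied torque τ = (-0.0700, -0.1900, -0.1400)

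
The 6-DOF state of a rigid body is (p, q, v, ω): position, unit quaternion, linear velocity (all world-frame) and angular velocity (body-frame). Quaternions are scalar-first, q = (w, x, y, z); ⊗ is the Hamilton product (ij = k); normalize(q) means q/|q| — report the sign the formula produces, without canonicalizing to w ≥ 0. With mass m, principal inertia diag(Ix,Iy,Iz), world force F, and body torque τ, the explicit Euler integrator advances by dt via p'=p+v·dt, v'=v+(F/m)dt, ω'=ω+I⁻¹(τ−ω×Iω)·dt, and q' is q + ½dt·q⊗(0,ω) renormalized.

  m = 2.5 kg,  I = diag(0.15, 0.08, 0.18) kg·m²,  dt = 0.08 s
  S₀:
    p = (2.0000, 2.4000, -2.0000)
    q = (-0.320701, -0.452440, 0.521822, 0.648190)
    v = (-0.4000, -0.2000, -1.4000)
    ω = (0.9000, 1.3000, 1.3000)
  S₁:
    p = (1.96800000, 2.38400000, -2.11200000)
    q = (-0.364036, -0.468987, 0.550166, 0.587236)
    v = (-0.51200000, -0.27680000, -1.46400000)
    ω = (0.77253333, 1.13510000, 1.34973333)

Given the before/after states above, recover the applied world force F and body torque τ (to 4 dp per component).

v₁ − v₀ = (-0.11200000, -0.07680000, -0.06400000)
F = m·Δv/dt = (-3.5000, -2.4000, -2.0000)
ω₁ − ω₀ = (-0.12746667, -0.16490000, 0.04973333)
precession coupling = (0.1690, -0.0351, -0.0819)
I·α + gyro = (-0.0700, -0.2000, 0.0300)

F = (-3.5000, -2.4000, -2.0000)
τ = (-0.0700, -0.2000, 0.0300)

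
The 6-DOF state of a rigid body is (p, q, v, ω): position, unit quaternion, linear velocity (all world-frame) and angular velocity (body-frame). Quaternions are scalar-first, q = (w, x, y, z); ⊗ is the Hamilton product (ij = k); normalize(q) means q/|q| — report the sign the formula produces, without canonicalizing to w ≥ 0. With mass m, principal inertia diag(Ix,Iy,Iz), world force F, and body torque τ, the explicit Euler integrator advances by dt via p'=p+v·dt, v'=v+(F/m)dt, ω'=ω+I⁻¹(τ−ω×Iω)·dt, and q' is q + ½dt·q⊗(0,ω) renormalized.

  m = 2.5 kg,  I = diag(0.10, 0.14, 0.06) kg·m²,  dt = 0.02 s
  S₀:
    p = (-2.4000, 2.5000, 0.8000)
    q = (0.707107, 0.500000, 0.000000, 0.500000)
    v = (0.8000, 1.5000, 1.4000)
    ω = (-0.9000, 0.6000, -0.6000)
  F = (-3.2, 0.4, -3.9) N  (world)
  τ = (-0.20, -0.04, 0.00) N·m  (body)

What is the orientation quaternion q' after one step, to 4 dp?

Hamilton product q⊗(0,ω) = (0.7500000, -0.9363963, 0.2742642, -0.1242642)
q + ½dt·q⊗(0,ω), renormalized = (0.7146, 0.4906, 0.0027, 0.4987)

q' = (0.7146, 0.4906, 0.0027, 0.4987)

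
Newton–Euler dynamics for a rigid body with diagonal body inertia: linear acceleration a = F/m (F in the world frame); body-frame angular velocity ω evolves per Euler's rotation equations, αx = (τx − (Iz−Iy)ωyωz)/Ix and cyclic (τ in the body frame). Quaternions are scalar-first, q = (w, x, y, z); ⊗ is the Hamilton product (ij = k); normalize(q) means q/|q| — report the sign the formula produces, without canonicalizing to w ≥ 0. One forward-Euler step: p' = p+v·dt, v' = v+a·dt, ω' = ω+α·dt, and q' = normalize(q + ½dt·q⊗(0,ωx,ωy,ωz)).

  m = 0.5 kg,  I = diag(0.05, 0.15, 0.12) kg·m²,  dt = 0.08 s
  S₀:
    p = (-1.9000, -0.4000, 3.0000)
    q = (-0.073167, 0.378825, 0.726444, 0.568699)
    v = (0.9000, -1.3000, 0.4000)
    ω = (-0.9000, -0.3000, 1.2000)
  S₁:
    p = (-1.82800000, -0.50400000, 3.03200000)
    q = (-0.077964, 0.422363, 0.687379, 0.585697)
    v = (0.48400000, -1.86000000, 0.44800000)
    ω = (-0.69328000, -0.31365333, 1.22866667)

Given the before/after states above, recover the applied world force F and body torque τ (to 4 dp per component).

F = (-2.6000, -3.5000, 0.3000)
τ = (0.1400, 0.0500, 0.0700)

v₁ − v₀ = (-0.41600000, -0.56000000, 0.04800000)
m·(v₁−v₀)/dt = (-2.6000, -3.5000, 0.3000)
rate change Δω = (0.20672000, -0.01365333, 0.02866667)
I·α + gyro = (0.1400, 0.0500, 0.0700)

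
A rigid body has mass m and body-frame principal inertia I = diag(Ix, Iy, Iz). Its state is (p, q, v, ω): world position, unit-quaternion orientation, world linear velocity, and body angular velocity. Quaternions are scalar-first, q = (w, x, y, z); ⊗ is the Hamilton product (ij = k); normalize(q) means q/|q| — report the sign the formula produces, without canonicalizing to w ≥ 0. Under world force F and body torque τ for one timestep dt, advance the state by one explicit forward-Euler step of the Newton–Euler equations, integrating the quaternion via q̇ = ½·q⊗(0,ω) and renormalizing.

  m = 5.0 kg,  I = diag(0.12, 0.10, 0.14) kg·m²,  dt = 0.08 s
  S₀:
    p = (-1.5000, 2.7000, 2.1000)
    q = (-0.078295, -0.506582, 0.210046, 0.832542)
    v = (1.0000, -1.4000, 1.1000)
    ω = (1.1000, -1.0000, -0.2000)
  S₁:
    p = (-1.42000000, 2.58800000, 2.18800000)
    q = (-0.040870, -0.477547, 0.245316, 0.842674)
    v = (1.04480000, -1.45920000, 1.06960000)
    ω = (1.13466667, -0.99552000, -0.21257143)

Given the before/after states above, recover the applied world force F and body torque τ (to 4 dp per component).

ω₁ − ω₀ = (0.03466667, 0.00448000, -0.01257143)
gyro term ω₀×Iω₀ = (0.0080, 0.0044, 0.0220)
I·α + gyro = (0.0600, 0.0100, 0.0000)
v₁ − v₀ = (0.04480000, -0.05920000, -0.03040000)
applied force F = (2.8000, -3.7000, -1.9000)

F = (2.8000, -3.7000, -1.9000)
τ = (0.0600, 0.0100, 0.0000)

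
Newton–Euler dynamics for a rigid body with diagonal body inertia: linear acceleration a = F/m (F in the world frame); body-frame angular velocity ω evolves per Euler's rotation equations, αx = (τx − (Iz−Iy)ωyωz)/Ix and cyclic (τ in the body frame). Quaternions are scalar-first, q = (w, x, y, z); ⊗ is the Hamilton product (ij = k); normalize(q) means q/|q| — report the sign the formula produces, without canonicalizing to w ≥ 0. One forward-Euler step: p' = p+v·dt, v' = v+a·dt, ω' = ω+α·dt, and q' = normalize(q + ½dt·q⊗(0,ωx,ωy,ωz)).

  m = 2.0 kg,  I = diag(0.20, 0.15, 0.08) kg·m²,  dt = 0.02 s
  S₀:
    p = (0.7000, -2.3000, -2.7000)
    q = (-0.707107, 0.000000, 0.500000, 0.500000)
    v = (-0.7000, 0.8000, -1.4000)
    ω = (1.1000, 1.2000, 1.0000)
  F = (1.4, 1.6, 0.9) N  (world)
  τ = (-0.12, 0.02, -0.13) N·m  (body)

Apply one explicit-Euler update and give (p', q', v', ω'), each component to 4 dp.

new position p' = (0.6860, -2.2840, -2.7280)
v + (F/m)dt = (-0.6860, 0.8160, -1.3910)
gyro term ω×Iω = (-0.0840, 0.1320, -0.0660)
α = I⁻¹(τ − ω×Iω) = (-0.1800, -0.7467, -0.8000)
new body rate ω' = (1.0964, 1.1851, 0.9840)
2q̇ = q⊗(0,ω) = (-1.1000000, -0.8778177, -0.2985284, -1.2571070)
q' = normalize(q + ½dt·q⊗(0,ω)) = (-0.7180, -0.0088, 0.4969, 0.4873)

p' = (0.6860, -2.2840, -2.7280)
q' = (-0.7180, -0.0088, 0.4969, 0.4873)
v' = (-0.6860, 0.8160, -1.3910)
ω' = (1.0964, 1.1851, 0.9840)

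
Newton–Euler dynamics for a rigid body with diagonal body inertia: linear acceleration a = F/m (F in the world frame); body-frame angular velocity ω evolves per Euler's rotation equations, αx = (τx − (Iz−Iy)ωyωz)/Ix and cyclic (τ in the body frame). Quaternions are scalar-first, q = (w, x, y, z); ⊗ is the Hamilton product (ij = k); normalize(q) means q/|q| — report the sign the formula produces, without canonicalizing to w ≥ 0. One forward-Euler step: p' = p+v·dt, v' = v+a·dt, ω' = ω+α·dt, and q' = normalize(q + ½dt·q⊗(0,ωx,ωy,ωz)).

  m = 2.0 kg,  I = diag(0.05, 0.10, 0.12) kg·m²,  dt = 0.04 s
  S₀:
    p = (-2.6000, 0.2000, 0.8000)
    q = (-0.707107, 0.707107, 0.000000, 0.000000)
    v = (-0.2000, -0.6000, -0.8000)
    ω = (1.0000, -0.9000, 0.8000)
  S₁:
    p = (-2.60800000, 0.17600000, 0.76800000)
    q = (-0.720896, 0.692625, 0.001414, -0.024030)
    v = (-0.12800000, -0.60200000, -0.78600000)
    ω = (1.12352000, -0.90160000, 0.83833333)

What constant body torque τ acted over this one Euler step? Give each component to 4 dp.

rate change Δω = (0.12352000, -0.00160000, 0.03833333)
gyro term ω₀×Iω₀ = (-0.0144, -0.0560, -0.0450)
applied torque τ = (0.1400, -0.0600, 0.0700)

τ = (0.1400, -0.0600, 0.0700)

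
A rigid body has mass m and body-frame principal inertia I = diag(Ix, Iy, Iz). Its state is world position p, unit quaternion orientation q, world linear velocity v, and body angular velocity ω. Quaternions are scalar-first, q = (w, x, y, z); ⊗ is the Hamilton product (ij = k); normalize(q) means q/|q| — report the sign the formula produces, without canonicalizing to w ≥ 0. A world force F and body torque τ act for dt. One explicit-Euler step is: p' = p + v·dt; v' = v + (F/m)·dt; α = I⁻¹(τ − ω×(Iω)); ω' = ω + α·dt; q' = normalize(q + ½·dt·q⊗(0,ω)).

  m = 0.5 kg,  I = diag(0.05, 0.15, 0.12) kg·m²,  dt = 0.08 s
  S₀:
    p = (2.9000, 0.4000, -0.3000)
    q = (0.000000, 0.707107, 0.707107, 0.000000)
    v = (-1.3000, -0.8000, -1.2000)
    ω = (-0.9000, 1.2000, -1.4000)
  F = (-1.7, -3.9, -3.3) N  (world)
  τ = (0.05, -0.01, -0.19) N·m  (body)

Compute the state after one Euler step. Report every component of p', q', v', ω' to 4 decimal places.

p' = (2.7960, 0.3360, -0.3960)
q' = (-0.0085, 0.6653, 0.7442, 0.0592)
v' = (-1.5720, -1.4240, -1.7280)
ω' = (-0.9006, 1.2417, -1.4547)

α = I⁻¹(τ − ω×Iω) = (-0.0080, 0.5213, -0.6833)
new body rate ω' = (-0.9006, 1.2417, -1.4547)
q⊗(0,ω) = (-0.2121321, -0.9899498, 0.9899498, 1.4849247)
updated quaternion q' = (-0.0085, 0.6653, 0.7442, 0.0592)
p' = p + v·dt = (2.7960, 0.3360, -0.3960)
v + (F/m)dt = (-1.5720, -1.4240, -1.7280)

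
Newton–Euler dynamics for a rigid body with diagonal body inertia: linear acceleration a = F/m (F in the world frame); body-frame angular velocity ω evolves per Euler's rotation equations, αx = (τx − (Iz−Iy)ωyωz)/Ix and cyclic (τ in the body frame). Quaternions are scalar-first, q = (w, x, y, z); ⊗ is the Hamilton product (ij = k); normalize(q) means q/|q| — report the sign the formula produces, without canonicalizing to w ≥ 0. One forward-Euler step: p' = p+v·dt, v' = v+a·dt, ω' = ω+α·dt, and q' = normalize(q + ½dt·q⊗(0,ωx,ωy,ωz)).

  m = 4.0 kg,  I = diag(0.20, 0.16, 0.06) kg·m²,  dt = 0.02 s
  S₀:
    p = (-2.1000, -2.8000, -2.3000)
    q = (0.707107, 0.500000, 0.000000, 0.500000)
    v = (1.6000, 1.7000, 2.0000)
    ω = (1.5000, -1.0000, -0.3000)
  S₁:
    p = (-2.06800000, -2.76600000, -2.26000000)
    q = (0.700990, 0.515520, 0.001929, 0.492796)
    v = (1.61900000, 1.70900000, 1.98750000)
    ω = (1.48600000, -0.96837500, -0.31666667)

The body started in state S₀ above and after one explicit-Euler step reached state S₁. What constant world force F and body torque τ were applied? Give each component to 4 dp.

v₁ − v₀ = (0.01900000, 0.00900000, -0.01250000)
F = m·Δv/dt = (3.8000, 1.8000, -2.5000)
Δω = ω₁−ω₀ = (-0.01400000, 0.03162500, -0.01666667)
gyro term ω₀×Iω₀ = (-0.0300, -0.0630, 0.0600)
applied torque τ = (-0.1700, 0.1900, 0.0100)

F = (3.8000, 1.8000, -2.5000)
τ = (-0.1700, 0.1900, 0.0100)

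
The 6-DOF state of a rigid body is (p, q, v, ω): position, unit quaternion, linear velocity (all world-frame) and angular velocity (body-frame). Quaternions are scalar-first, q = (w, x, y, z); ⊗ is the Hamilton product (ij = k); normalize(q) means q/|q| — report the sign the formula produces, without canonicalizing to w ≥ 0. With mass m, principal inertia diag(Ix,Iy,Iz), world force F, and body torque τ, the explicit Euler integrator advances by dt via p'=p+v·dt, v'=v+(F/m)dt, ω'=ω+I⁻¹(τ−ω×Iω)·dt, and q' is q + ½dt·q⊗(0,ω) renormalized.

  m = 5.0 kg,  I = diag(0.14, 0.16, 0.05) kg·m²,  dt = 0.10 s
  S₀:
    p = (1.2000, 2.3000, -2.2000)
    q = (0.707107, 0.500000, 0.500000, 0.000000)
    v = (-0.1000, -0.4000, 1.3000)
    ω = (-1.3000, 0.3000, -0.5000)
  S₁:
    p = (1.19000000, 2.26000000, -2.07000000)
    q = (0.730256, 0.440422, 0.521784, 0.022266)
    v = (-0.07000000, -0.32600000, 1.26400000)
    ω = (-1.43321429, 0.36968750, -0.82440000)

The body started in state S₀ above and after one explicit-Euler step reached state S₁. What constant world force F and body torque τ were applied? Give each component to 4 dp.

F = (1.5000, 3.7000, -1.8000)
τ = (-0.1700, 0.1700, -0.1700)

rate change Δω = (-0.13321429, 0.06968750, -0.32440000)
τ = I·(Δω/dt) + ω₀×(Iω₀) = (-0.1700, 0.1700, -0.1700)
Δv = v₁−v₀ = (0.03000000, 0.07400000, -0.03600000)
applied force F = (1.5000, 3.7000, -1.8000)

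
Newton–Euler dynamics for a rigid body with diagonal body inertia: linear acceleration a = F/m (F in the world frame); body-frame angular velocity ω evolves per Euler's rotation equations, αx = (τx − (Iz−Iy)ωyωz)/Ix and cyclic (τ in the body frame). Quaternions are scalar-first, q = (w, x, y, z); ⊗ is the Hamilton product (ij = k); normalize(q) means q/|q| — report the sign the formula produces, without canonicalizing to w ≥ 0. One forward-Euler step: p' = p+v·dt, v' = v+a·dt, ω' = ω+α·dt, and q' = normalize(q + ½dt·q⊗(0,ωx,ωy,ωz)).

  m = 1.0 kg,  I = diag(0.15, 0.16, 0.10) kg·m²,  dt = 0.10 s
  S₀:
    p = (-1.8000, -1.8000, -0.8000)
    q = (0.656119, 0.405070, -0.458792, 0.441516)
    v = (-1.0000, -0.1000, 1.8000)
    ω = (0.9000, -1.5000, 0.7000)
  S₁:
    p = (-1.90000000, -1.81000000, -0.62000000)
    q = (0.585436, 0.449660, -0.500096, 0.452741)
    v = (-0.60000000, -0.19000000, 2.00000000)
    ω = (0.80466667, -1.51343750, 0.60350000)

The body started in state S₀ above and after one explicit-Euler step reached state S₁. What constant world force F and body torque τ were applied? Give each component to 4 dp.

rate change Δω = (-0.09533333, -0.01343750, -0.09650000)
τ = I·(Δω/dt) + ω₀×(Iω₀) = (-0.0800, 0.0100, -0.1100)
velocity change Δv = (0.40000000, -0.09000000, 0.20000000)
applied force F = (4.0000, -0.9000, 2.0000)

F = (4.0000, -0.9000, 2.0000)
τ = (-0.0800, 0.0100, -0.1100)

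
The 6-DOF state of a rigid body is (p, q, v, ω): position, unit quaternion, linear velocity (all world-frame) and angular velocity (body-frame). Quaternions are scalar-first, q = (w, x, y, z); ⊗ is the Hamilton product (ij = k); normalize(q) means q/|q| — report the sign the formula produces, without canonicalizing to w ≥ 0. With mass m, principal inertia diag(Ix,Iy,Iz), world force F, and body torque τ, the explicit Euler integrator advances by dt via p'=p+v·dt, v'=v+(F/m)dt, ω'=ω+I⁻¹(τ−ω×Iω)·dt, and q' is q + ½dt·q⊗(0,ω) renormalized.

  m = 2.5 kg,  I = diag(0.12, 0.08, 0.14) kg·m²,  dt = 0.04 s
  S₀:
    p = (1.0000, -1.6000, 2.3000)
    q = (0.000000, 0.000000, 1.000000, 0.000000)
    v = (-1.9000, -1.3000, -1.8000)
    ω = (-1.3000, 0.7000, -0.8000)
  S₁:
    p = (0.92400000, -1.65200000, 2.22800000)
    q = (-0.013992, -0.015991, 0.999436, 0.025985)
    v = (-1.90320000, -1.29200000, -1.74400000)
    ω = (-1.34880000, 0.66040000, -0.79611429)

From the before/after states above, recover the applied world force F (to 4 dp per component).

F = (-0.2000, 0.5000, 3.5000)

Δv = v₁−v₀ = (-0.00320000, 0.00800000, 0.05600000)
F = m·Δv/dt = (-0.2000, 0.5000, 3.5000)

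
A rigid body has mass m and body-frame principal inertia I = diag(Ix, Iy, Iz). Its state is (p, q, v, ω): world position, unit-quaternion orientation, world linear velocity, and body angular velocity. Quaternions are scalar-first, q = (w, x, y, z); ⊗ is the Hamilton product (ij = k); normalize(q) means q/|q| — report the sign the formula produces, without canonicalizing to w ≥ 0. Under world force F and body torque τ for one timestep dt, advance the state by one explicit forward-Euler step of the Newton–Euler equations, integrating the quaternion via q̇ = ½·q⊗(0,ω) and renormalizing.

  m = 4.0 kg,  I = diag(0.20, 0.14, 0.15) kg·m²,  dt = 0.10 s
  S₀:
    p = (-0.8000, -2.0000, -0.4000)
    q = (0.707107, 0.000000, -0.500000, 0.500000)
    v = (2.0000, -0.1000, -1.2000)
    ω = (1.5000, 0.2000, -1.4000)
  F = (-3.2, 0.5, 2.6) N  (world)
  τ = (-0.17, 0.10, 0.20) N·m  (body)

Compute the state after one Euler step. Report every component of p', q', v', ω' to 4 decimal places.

p' = p + v·dt = (-0.6000, -2.0100, -0.5200)
new velocity v' = (1.9200, -0.0875, -1.1350)
gyro term ω×Iω = (-0.0028, -0.1050, -0.0180)
α = I⁻¹(τ − ω×Iω) = (-0.8360, 1.4643, 1.4533)
ω + α·dt = (1.4164, 0.3464, -1.2547)
Hamilton product q⊗(0,ω) = (0.8000000, 1.6606605, 0.8914214, -0.2399498)
q + ½dt·q⊗(0,ω), renormalized = (0.7432, 0.0826, -0.4530, 0.4854)

p' = (-0.6000, -2.0100, -0.5200)
q' = (0.7432, 0.0826, -0.4530, 0.4854)
v' = (1.9200, -0.0875, -1.1350)
ω' = (1.4164, 0.3464, -1.2547)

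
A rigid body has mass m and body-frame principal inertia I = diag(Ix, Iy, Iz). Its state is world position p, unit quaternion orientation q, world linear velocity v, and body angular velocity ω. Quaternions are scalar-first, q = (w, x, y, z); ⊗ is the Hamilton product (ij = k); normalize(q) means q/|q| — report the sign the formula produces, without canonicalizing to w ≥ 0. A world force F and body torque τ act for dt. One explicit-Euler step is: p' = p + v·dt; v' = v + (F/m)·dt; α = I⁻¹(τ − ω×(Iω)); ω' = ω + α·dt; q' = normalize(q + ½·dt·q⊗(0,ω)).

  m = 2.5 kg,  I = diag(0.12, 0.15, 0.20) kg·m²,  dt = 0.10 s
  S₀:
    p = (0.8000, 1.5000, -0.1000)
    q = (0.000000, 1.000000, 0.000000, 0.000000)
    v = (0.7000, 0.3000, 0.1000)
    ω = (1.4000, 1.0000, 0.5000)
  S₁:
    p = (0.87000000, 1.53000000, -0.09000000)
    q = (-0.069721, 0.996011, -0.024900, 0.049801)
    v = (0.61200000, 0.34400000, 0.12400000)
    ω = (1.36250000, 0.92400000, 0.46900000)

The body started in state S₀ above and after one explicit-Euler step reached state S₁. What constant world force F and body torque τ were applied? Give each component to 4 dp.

Δv = v₁−v₀ = (-0.08800000, 0.04400000, 0.02400000)
F = m·Δv/dt = (-2.2000, 1.1000, 0.6000)
ω₁ − ω₀ = (-0.03750000, -0.07600000, -0.03100000)
applied torque τ = (-0.0200, -0.1700, -0.0200)

F = (-2.2000, 1.1000, 0.6000)
τ = (-0.0200, -0.1700, -0.0200)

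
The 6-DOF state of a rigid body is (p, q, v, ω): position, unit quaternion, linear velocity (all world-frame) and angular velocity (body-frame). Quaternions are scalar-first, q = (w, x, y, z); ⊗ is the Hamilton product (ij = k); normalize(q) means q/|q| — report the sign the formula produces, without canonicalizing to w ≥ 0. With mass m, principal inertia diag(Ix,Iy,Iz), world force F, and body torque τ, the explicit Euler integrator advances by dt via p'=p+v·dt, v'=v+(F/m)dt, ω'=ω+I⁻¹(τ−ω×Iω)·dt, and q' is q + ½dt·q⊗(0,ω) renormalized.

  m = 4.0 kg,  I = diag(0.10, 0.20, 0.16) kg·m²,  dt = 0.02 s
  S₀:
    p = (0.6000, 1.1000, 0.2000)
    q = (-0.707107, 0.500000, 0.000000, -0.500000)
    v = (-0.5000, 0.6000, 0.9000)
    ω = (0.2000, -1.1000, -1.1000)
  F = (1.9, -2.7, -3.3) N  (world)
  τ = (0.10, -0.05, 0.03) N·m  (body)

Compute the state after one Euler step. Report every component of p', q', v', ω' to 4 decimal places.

p' = (0.5900, 1.1120, 0.2180)
q' = (-0.7135, 0.4930, 0.0123, -0.4977)
v' = (-0.4905, 0.5865, 0.8835)
ω' = (0.2297, -1.1063, -1.0935)

p' = p + v·dt = (0.5900, 1.1120, 0.2180)
v + (F/m)dt = (-0.4905, 0.5865, 0.8835)
angular accel α = (1.4840, -0.3160, 0.3250)
ω + α·dt = (0.2297, -1.1063, -1.0935)
Hamilton product q⊗(0,ω) = (-0.6500000, -0.6914214, 1.2278177, 0.2278177)
q' = normalize(q + ½dt·q⊗(0,ω)) = (-0.7135, 0.4930, 0.0123, -0.4977)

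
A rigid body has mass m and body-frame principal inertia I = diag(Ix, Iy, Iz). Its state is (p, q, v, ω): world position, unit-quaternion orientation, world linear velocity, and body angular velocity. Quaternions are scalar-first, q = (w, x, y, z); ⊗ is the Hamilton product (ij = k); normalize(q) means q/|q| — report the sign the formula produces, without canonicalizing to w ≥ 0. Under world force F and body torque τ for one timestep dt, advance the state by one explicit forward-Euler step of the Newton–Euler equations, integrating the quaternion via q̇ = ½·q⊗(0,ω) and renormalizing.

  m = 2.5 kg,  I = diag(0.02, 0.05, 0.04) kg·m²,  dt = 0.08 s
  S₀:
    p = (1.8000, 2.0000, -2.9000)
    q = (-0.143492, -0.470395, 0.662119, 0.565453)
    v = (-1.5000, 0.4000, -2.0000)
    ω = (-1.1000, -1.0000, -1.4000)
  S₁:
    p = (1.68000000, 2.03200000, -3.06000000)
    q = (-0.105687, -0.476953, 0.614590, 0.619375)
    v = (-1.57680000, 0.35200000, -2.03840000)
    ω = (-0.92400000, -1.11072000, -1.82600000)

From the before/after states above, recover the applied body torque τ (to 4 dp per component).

Δω = ω₁−ω₀ = (0.17600000, -0.11072000, -0.42600000)
precession coupling = (-0.0140, -0.0308, 0.0330)
applied torque τ = (0.0300, -0.1000, -0.1800)

τ = (0.0300, -0.1000, -0.1800)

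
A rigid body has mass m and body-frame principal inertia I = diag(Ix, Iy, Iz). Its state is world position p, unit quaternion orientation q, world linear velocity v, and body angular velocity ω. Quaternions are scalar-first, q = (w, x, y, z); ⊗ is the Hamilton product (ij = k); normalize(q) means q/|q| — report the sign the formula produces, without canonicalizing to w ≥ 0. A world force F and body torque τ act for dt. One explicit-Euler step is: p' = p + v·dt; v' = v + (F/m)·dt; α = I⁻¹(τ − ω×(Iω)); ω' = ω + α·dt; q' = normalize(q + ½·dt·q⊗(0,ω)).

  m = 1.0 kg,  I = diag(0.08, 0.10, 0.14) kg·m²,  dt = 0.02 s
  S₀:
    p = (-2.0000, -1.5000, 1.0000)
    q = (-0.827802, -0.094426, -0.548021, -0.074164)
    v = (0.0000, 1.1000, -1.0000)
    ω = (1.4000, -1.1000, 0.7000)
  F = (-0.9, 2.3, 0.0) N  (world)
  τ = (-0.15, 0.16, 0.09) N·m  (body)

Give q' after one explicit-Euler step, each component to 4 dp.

q' = (-0.8318, -0.1106, -0.5392, -0.0712)

2q̇ = q⊗(0,ω) = (-0.4187119, -1.6241179, 0.8728508, 0.2916366)
q' = normalize(q + ½dt·q⊗(0,ω)) = (-0.8318, -0.1106, -0.5392, -0.0712)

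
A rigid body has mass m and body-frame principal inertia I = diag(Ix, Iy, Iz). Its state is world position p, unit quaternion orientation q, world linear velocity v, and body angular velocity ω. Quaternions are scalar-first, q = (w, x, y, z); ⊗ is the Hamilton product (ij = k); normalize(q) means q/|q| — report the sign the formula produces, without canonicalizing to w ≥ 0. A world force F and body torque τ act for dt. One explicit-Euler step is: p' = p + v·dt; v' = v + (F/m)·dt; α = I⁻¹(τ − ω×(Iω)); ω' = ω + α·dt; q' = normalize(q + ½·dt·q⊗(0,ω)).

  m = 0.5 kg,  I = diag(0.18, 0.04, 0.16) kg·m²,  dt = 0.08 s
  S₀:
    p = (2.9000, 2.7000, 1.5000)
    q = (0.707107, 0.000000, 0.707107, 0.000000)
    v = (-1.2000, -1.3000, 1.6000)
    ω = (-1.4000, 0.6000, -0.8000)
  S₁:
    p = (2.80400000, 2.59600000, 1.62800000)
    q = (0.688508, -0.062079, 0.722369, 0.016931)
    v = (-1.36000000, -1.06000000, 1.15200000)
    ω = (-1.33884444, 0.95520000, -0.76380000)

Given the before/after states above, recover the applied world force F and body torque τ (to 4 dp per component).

F = (-1.0000, 1.5000, -2.8000)
τ = (0.0800, 0.2000, 0.1900)

velocity change Δv = (-0.16000000, 0.24000000, -0.44800000)
F = m·Δv/dt = (-1.0000, 1.5000, -2.8000)
ω₁ − ω₀ = (0.06115556, 0.35520000, 0.03620000)
I·α + gyro = (0.0800, 0.2000, 0.1900)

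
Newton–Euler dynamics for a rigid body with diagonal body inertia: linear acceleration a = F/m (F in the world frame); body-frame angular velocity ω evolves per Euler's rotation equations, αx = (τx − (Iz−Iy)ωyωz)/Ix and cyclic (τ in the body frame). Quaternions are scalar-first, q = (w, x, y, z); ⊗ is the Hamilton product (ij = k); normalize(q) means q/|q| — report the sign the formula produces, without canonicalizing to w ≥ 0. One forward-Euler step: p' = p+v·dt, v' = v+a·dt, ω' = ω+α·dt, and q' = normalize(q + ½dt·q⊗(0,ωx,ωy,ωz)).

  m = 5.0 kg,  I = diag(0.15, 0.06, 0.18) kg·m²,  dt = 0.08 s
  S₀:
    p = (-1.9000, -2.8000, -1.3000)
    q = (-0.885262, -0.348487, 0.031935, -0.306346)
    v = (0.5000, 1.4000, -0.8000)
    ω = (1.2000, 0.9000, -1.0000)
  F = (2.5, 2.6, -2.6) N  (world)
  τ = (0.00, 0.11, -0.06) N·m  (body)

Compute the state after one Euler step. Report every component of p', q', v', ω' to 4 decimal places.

precession coupling ω×(Iω) = (-0.1080, 0.0360, -0.0972)
angular accel α = (0.7200, 1.2333, 0.2067)
ω + α·dt = (1.2576, 0.9987, -0.9835)
2q̇ = q⊗(0,ω) = (0.0830969, -0.8185380, -1.5128380, 0.5333017)
updated quaternion q' = (-0.8797, -0.3802, -0.0285, -0.2843)
a = F/m = (0.5000, 0.5200, -0.5200)
new position p' = (-1.8600, -2.6880, -1.3640)
v' = v + a·dt = (0.5400, 1.4416, -0.8416)

p' = (-1.8600, -2.6880, -1.3640)
q' = (-0.8797, -0.3802, -0.0285, -0.2843)
v' = (0.5400, 1.4416, -0.8416)
ω' = (1.2576, 0.9987, -0.9835)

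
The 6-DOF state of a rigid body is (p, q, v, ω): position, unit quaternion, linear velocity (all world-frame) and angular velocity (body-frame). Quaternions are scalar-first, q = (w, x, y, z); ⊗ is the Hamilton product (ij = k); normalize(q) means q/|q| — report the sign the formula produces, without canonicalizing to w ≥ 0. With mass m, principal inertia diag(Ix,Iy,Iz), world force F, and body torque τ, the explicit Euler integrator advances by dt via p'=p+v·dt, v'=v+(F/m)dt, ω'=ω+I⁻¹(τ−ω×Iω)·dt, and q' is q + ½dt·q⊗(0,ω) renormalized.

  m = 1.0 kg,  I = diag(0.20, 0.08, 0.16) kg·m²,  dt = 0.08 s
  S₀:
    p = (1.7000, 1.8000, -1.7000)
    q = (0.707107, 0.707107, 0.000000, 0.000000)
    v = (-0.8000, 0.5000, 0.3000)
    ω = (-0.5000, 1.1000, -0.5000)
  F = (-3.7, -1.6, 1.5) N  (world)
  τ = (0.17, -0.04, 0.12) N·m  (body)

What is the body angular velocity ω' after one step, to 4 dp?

ω' = (-0.4144, 1.0500, -0.4730)

angular accel α = (1.0700, -0.6250, 0.3375)
ω + α·dt = (-0.4144, 1.0500, -0.4730)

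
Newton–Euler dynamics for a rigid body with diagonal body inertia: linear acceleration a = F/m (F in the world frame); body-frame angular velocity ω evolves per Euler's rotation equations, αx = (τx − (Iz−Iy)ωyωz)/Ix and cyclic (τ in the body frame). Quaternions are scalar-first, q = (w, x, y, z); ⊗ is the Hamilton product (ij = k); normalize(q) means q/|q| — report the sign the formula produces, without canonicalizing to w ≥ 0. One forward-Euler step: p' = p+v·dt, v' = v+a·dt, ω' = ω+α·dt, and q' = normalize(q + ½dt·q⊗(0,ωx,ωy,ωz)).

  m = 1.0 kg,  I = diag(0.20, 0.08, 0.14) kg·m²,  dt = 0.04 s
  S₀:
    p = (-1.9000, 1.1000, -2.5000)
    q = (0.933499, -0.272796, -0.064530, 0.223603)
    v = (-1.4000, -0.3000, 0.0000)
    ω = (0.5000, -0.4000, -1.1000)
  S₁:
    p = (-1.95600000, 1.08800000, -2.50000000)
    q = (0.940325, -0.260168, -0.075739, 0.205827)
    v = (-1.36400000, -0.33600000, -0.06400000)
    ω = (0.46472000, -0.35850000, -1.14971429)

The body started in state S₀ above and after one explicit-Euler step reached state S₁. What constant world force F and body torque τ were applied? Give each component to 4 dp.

F = (0.9000, -0.9000, -1.6000)
τ = (-0.1500, 0.0500, -0.1500)

v₁ − v₀ = (0.03600000, -0.03600000, -0.06400000)
F = m·Δv/dt = (0.9000, -0.9000, -1.6000)
rate change Δω = (-0.03528000, 0.04150000, -0.04971429)
applied torque τ = (-0.1500, 0.0500, -0.1500)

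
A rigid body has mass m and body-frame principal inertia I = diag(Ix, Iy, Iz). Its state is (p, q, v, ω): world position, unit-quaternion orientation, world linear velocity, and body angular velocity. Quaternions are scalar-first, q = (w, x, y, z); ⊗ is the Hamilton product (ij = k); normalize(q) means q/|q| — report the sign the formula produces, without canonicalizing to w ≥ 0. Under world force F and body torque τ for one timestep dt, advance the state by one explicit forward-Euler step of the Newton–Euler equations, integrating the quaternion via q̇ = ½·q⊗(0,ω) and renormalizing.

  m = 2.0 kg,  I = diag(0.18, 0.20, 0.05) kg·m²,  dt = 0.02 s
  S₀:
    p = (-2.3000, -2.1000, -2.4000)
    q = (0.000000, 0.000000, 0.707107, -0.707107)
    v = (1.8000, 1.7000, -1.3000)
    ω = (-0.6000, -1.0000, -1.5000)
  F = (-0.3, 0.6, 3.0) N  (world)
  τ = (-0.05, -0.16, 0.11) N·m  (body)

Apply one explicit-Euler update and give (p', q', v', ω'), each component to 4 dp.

p' = (-2.2640, -2.0660, -2.4260)
q' = (-0.0035, -0.0177, 0.7112, -0.7027)
v' = (1.7970, 1.7060, -1.2700)
ω' = (-0.5806, -1.0277, -1.4608)

a = (-0.1500, 0.3000, 1.5000)
p + v·dt = (-2.2640, -2.0660, -2.4260)
new velocity v' = (1.7970, 1.7060, -1.2700)
gyro term ω×Iω = (-0.2250, 0.1170, 0.0120)
angular accel α = (0.9722, -1.3850, 1.9600)
ω + α·dt = (-0.5806, -1.0277, -1.4608)
q⊗(0,ω) = (-0.3535535, -1.7677675, 0.4242642, 0.4242642)
q + ½dt·q⊗(0,ω), renormalized = (-0.0035, -0.0177, 0.7112, -0.7027)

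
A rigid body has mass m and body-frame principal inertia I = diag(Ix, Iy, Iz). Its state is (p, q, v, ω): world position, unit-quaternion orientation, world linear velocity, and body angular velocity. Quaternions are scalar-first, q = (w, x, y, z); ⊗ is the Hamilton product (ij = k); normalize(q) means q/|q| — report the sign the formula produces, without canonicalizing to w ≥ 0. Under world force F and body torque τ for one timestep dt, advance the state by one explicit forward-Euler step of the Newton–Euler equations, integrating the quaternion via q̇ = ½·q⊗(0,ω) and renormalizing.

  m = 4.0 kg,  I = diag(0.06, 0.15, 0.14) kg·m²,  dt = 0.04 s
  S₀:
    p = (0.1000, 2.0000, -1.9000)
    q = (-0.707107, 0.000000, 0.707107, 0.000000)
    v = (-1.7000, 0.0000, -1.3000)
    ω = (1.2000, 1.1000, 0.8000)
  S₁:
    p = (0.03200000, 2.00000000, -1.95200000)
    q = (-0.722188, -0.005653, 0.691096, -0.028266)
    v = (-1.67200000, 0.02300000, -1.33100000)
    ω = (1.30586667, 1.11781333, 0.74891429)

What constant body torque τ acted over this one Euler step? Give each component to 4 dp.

τ = (0.1500, -0.0100, -0.0600)

ω₁ − ω₀ = (0.10586667, 0.01781333, -0.05108571)
gyro term ω₀×Iω₀ = (-0.0088, -0.0768, 0.1188)
I·α + gyro = (0.1500, -0.0100, -0.0600)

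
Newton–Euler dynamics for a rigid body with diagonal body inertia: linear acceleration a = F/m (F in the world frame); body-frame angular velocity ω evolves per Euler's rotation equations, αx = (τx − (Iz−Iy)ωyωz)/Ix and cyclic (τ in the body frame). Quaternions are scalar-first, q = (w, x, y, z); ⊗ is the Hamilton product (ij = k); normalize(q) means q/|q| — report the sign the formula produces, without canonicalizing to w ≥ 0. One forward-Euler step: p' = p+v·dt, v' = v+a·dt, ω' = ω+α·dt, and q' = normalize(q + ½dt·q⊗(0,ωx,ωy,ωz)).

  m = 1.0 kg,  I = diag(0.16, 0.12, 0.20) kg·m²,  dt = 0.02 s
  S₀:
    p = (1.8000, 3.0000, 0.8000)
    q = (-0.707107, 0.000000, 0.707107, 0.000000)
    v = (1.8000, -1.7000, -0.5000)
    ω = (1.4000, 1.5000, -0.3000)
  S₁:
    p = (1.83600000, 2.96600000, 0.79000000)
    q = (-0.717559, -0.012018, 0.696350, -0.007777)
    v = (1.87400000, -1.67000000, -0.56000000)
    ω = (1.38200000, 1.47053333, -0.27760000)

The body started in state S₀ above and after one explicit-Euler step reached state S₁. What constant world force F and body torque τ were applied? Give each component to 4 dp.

rate change Δω = (-0.01800000, -0.02946667, 0.02240000)
ω₀×(Iω₀) = (-0.0360, 0.0168, -0.0840)
τ = I·(Δω/dt) + ω₀×(Iω₀) = (-0.1800, -0.1600, 0.1400)
v₁ − v₀ = (0.07400000, 0.03000000, -0.06000000)
applied force F = (3.7000, 1.5000, -3.0000)

F = (3.7000, 1.5000, -3.0000)
τ = (-0.1800, -0.1600, 0.1400)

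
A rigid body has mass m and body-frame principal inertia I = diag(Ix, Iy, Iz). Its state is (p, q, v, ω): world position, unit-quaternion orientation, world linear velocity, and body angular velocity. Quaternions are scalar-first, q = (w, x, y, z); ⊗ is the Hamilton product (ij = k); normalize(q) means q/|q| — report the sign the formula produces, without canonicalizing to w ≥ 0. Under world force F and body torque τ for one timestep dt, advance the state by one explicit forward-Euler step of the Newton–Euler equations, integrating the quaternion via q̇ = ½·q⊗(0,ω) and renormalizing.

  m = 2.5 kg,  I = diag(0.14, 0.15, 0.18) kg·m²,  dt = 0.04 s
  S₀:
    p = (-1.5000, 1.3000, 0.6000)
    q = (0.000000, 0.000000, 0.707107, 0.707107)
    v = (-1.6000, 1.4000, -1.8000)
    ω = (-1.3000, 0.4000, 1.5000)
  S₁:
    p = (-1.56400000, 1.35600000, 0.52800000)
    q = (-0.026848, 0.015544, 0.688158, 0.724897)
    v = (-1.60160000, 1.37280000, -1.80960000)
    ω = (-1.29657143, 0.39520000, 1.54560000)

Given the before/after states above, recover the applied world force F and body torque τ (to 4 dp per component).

rate change Δω = (0.00342857, -0.00480000, 0.04560000)
τ = I·(Δω/dt) + ω₀×(Iω₀) = (0.0300, 0.0600, 0.2000)
v₁ − v₀ = (-0.00160000, -0.02720000, -0.00960000)
m·(v₁−v₀)/dt = (-0.1000, -1.7000, -0.6000)

F = (-0.1000, -1.7000, -0.6000)
τ = (0.0300, 0.0600, 0.2000)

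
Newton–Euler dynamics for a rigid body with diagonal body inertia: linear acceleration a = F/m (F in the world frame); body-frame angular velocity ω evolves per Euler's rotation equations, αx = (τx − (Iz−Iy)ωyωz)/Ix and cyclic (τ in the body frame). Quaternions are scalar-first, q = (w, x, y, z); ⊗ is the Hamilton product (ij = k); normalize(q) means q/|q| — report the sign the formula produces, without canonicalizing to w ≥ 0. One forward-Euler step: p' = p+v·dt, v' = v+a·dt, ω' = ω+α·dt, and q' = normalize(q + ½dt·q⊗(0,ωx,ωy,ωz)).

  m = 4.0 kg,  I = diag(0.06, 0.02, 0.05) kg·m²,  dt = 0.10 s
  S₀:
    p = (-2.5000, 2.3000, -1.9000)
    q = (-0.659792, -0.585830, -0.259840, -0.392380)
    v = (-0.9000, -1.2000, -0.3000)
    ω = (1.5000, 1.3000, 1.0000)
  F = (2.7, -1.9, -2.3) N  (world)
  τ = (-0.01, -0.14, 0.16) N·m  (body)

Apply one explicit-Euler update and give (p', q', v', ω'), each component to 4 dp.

precession coupling ω×(Iω) = (0.0390, 0.0150, -0.0780)
α = I⁻¹(τ − ω×Iω) = (-0.8167, -7.7500, 4.7600)
ω + α·dt = (1.4183, 0.5250, 1.4760)
q⊗(0,ω) = (1.6089170, -0.7394340, -0.8604696, -1.0316110)
q' = normalize(q + ½dt·q⊗(0,ω)) = (-0.5758, -0.6190, -0.3010, -0.4412)
new position p' = (-2.5900, 2.1800, -1.9300)
v + (F/m)dt = (-0.8325, -1.2475, -0.3575)

p' = (-2.5900, 2.1800, -1.9300)
q' = (-0.5758, -0.6190, -0.3010, -0.4412)
v' = (-0.8325, -1.2475, -0.3575)
ω' = (1.4183, 0.5250, 1.4760)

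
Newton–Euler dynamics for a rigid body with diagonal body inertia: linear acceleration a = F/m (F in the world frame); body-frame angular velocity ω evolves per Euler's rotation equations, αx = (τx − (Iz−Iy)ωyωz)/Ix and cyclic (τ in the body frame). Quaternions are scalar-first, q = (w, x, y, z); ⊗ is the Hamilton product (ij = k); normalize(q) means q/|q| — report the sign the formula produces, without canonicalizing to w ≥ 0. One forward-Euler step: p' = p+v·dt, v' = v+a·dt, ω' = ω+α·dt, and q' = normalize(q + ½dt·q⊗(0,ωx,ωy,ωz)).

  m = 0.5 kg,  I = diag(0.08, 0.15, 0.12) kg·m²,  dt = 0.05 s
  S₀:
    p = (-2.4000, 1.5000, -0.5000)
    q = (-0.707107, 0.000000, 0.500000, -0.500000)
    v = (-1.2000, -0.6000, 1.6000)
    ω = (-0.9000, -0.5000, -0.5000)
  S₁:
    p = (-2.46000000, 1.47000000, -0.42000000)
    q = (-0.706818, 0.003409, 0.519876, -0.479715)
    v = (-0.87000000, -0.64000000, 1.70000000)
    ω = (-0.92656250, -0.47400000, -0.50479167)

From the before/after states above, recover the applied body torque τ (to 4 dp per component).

rate change Δω = (-0.02656250, 0.02600000, -0.00479167)
precession coupling = (-0.0075, -0.0180, 0.0315)
applied torque τ = (-0.0500, 0.0600, 0.0200)

τ = (-0.0500, 0.0600, 0.0200)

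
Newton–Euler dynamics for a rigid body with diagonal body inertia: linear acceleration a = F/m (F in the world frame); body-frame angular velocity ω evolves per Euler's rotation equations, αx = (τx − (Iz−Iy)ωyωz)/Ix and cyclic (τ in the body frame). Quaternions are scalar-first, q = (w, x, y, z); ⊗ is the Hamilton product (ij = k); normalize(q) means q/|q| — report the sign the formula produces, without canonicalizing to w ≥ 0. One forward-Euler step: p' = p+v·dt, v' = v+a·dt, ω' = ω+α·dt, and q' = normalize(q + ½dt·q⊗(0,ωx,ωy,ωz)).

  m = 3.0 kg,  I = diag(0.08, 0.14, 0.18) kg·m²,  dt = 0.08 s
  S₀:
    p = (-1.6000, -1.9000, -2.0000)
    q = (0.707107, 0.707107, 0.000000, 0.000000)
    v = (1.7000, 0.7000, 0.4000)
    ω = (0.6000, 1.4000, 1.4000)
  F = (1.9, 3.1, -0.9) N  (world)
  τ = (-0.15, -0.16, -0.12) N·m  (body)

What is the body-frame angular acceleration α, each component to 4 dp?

α = (-2.8550, -0.5429, -0.9467)

gyro term ω×Iω = (0.0784, -0.0840, 0.0504)
angular accel α = (-2.8550, -0.5429, -0.9467)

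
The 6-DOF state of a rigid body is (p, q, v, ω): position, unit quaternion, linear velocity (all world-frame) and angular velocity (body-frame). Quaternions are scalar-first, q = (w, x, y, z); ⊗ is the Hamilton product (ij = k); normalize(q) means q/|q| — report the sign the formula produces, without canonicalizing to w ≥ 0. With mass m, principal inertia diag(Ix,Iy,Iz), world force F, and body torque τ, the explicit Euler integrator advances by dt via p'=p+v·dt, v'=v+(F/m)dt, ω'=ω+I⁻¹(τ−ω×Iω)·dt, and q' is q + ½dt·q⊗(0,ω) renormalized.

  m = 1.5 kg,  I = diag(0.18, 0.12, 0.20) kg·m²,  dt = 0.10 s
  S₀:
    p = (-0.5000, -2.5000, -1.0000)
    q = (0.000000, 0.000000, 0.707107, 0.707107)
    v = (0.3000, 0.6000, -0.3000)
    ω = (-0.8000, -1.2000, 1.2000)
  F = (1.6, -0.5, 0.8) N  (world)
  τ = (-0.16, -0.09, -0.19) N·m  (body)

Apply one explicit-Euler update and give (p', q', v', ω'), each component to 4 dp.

p' = (-0.4700, -2.4400, -1.0300)
q' = (0.0000, 0.0845, 0.6759, 0.7322)
v' = (0.4067, 0.5667, -0.2467)
ω' = (-0.8249, -1.2910, 1.1338)

a = (1.0667, -0.3333, 0.5333)
p' = p + v·dt = (-0.4700, -2.4400, -1.0300)
new velocity v' = (0.4067, 0.5667, -0.2467)
precession coupling ω×(Iω) = (-0.1152, 0.0192, -0.0576)
(τ − ω×Iω)/I = (-0.2489, -0.9100, -0.6620)
new body rate ω' = (-0.8249, -1.2910, 1.1338)
Hamilton product q⊗(0,ω) = (0.0000000, 1.6970568, -0.5656856, 0.5656856)
updated quaternion q' = (0.0000, 0.0845, 0.6759, 0.7322)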